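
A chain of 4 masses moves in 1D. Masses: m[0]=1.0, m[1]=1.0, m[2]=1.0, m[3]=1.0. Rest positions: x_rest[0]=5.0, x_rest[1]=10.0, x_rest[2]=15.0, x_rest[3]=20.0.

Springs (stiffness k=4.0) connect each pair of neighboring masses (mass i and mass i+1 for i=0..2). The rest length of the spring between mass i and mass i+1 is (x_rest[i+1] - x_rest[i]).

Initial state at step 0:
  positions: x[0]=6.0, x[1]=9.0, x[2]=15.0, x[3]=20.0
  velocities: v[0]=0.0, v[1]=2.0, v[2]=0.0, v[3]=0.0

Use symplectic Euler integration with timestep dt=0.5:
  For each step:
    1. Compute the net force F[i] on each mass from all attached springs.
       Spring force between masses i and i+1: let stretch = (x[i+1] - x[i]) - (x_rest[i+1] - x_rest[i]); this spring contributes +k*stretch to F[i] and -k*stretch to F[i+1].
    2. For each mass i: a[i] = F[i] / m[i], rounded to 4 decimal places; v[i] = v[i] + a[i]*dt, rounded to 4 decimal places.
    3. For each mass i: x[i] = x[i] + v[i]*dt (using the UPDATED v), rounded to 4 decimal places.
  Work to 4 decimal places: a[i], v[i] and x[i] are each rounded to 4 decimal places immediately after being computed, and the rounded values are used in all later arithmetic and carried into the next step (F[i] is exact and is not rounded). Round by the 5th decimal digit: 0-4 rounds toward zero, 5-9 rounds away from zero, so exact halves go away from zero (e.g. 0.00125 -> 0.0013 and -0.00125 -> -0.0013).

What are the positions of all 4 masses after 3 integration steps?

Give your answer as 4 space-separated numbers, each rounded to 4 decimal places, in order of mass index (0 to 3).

Step 0: x=[6.0000 9.0000 15.0000 20.0000] v=[0.0000 2.0000 0.0000 0.0000]
Step 1: x=[4.0000 13.0000 14.0000 20.0000] v=[-4.0000 8.0000 -2.0000 0.0000]
Step 2: x=[6.0000 9.0000 18.0000 19.0000] v=[4.0000 -8.0000 8.0000 -2.0000]
Step 3: x=[6.0000 11.0000 14.0000 22.0000] v=[0.0000 4.0000 -8.0000 6.0000]

Answer: 6.0000 11.0000 14.0000 22.0000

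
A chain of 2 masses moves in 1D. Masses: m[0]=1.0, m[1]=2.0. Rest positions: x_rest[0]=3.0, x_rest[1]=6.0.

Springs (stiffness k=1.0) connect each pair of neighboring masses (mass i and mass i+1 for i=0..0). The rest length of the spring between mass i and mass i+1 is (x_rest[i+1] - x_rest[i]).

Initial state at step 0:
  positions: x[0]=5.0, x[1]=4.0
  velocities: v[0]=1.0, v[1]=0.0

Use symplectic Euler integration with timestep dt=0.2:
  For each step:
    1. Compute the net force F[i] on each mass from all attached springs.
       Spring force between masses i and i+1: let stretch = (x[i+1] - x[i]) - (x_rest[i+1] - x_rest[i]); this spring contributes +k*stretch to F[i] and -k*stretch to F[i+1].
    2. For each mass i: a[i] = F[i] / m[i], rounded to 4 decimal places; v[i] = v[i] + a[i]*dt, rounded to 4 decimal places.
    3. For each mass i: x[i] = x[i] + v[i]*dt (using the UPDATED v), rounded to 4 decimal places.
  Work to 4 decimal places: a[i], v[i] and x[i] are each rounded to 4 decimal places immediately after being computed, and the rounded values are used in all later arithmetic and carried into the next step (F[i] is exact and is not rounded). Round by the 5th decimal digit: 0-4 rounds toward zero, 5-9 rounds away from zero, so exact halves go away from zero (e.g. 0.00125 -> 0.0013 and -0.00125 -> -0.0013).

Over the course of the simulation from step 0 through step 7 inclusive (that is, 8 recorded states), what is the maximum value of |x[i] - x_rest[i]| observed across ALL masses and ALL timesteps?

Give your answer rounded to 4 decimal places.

Step 0: x=[5.0000 4.0000] v=[1.0000 0.0000]
Step 1: x=[5.0400 4.0800] v=[0.2000 0.4000]
Step 2: x=[4.9216 4.2392] v=[-0.5920 0.7960]
Step 3: x=[4.6559 4.4720] v=[-1.3285 1.1642]
Step 4: x=[4.2628 4.7685] v=[-1.9653 1.4826]
Step 5: x=[3.7700 5.1149] v=[-2.4642 1.7320]
Step 6: x=[3.2110 5.4944] v=[-2.7952 1.8975]
Step 7: x=[2.6233 5.8882] v=[-2.9385 1.9692]
Max displacement = 2.0400

Answer: 2.0400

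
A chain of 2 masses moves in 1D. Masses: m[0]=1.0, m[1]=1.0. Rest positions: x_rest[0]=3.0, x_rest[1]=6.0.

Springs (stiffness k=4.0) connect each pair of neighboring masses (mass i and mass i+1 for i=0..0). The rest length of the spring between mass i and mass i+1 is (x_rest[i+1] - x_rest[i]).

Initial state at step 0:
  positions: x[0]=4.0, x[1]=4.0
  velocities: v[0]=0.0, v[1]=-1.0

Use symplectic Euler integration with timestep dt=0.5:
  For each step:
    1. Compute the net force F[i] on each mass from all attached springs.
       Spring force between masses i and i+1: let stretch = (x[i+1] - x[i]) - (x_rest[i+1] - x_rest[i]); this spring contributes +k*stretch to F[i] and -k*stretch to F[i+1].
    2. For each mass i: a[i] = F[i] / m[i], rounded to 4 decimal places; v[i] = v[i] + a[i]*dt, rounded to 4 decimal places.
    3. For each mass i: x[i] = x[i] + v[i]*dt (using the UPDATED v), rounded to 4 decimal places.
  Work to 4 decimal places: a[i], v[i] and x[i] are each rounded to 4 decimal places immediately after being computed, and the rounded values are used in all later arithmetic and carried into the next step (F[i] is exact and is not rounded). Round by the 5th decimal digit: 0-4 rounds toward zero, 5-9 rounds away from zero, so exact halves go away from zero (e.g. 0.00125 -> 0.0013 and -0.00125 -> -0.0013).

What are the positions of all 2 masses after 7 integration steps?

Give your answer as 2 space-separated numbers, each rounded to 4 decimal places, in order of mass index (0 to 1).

Answer: 2.0000 2.5000

Derivation:
Step 0: x=[4.0000 4.0000] v=[0.0000 -1.0000]
Step 1: x=[1.0000 6.5000] v=[-6.0000 5.0000]
Step 2: x=[0.5000 6.5000] v=[-1.0000 0.0000]
Step 3: x=[3.0000 3.5000] v=[5.0000 -6.0000]
Step 4: x=[3.0000 3.0000] v=[0.0000 -1.0000]
Step 5: x=[0.0000 5.5000] v=[-6.0000 5.0000]
Step 6: x=[-0.5000 5.5000] v=[-1.0000 0.0000]
Step 7: x=[2.0000 2.5000] v=[5.0000 -6.0000]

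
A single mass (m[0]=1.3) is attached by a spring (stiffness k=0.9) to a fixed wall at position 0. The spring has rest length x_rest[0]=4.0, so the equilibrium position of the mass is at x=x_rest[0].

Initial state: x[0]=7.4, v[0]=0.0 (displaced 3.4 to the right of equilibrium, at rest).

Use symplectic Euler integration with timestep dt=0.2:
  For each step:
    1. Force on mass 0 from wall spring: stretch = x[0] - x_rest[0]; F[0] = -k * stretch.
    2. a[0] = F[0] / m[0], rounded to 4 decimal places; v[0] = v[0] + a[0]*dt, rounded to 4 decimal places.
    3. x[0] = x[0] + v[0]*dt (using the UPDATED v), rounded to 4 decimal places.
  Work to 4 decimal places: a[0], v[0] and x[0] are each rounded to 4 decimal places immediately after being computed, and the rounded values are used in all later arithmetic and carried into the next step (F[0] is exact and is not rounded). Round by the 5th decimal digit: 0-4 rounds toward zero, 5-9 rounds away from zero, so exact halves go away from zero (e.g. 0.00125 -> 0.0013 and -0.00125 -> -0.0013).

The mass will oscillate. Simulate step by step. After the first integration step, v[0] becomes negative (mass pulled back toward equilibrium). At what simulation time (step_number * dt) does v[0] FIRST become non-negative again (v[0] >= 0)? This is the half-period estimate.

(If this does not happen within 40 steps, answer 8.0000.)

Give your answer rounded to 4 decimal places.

Step 0: x=[7.4000] v=[0.0000]
Step 1: x=[7.3058] v=[-0.4708]
Step 2: x=[7.1201] v=[-0.9285]
Step 3: x=[6.8480] v=[-1.3605]
Step 4: x=[6.4970] v=[-1.7548]
Step 5: x=[6.0769] v=[-2.1005]
Step 6: x=[5.5993] v=[-2.3881]
Step 7: x=[5.0774] v=[-2.6095]
Step 8: x=[4.5257] v=[-2.7587]
Step 9: x=[3.9594] v=[-2.8315]
Step 10: x=[3.3942] v=[-2.8259]
Step 11: x=[2.8458] v=[-2.7420]
Step 12: x=[2.3294] v=[-2.5822]
Step 13: x=[1.8592] v=[-2.3509]
Step 14: x=[1.4483] v=[-2.0545]
Step 15: x=[1.1081] v=[-1.7012]
Step 16: x=[0.8479] v=[-1.3008]
Step 17: x=[0.6750] v=[-0.8644]
Step 18: x=[0.5942] v=[-0.4040]
Step 19: x=[0.6077] v=[0.0676]
First v>=0 after going negative at step 19, time=3.8000

Answer: 3.8000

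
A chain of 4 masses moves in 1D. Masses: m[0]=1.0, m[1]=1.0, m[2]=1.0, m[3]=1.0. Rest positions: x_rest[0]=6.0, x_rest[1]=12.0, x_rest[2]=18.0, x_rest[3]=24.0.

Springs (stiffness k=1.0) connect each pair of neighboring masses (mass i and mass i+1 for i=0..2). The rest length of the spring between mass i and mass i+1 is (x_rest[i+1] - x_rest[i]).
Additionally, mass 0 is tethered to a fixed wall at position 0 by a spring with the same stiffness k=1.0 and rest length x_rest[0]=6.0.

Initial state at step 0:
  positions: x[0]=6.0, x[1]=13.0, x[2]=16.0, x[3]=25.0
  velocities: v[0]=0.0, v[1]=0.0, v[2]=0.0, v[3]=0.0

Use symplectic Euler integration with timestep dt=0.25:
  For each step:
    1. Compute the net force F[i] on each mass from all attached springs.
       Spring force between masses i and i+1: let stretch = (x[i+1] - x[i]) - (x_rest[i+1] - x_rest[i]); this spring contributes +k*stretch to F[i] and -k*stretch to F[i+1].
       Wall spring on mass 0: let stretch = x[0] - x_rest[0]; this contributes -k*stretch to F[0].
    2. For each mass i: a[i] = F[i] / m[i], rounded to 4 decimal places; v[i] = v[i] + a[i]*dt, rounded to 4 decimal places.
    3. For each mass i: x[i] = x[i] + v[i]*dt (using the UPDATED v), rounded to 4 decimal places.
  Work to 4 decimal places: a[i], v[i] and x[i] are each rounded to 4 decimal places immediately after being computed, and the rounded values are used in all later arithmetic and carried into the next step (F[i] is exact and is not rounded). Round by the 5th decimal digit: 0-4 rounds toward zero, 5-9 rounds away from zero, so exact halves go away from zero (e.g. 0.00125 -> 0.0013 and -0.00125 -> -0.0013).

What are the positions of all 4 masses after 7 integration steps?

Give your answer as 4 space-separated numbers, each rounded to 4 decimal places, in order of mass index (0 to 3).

Step 0: x=[6.0000 13.0000 16.0000 25.0000] v=[0.0000 0.0000 0.0000 0.0000]
Step 1: x=[6.0625 12.7500 16.3750 24.8125] v=[0.2500 -1.0000 1.5000 -0.7500]
Step 2: x=[6.1641 12.3086 17.0508 24.4727] v=[0.4063 -1.7656 2.7031 -1.3594]
Step 3: x=[6.2645 11.7796 17.8941 24.0440] v=[0.4014 -2.1162 3.3730 -1.7149]
Step 4: x=[6.3180 11.2880 18.7396 23.6059] v=[0.2141 -1.9664 3.3819 -1.7524]
Step 5: x=[6.2873 10.9515 19.4235 23.2387] v=[-0.1229 -1.3460 2.7356 -1.4690]
Step 6: x=[6.1551 10.8530 19.8164 23.0080] v=[-0.5287 -0.3941 1.5714 -0.9228]
Step 7: x=[5.9319 11.0211 19.8485 22.9528] v=[-0.8930 0.6723 0.1285 -0.2207]

Answer: 5.9319 11.0211 19.8485 22.9528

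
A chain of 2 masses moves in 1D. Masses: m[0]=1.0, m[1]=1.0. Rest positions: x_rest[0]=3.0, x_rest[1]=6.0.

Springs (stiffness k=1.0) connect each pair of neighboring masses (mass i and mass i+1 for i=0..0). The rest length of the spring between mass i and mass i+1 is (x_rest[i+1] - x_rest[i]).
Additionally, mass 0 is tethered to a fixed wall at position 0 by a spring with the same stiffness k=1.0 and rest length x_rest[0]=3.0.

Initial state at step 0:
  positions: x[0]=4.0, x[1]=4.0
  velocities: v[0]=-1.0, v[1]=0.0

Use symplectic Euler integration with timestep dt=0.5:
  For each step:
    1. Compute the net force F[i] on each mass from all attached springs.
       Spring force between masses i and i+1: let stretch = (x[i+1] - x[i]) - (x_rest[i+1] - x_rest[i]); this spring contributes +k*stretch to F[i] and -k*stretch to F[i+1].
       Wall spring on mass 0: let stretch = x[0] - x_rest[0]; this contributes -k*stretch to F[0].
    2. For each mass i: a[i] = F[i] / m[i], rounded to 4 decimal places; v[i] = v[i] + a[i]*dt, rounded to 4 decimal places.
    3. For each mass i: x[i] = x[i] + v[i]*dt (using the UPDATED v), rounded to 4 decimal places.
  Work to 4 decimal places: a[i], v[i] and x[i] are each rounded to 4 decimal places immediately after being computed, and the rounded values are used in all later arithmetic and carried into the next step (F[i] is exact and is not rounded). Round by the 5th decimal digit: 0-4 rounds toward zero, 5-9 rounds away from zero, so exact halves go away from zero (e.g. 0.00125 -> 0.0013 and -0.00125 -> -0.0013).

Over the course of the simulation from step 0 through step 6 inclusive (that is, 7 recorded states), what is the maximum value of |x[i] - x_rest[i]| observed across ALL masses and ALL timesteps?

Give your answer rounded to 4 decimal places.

Answer: 2.6719

Derivation:
Step 0: x=[4.0000 4.0000] v=[-1.0000 0.0000]
Step 1: x=[2.5000 4.7500] v=[-3.0000 1.5000]
Step 2: x=[0.9375 5.6875] v=[-3.1250 1.8750]
Step 3: x=[0.3281 6.1875] v=[-1.2188 1.0000]
Step 4: x=[1.1016 5.9727] v=[1.5469 -0.4297]
Step 5: x=[2.8175 5.2901] v=[3.4317 -1.3653]
Step 6: x=[4.4472 4.7393] v=[3.2593 -1.1016]
Max displacement = 2.6719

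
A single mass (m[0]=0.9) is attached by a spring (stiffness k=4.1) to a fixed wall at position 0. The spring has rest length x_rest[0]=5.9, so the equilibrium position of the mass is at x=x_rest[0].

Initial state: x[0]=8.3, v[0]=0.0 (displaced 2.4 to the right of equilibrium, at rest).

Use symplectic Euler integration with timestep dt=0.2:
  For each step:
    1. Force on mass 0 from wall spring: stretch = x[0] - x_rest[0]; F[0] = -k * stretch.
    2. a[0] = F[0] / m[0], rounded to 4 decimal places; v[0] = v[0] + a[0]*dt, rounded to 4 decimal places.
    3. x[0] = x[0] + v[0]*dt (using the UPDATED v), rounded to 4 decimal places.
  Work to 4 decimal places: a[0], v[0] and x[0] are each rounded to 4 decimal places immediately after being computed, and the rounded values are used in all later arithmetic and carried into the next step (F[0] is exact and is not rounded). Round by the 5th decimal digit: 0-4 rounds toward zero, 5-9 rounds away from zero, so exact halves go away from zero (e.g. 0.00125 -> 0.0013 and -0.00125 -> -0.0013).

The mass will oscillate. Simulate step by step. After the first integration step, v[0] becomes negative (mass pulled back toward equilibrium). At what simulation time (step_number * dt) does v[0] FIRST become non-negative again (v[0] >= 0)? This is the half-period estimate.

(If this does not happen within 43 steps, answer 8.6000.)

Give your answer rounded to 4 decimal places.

Step 0: x=[8.3000] v=[0.0000]
Step 1: x=[7.8627] v=[-2.1867]
Step 2: x=[7.0677] v=[-3.9749]
Step 3: x=[6.0599] v=[-5.0388]
Step 4: x=[5.0230] v=[-5.1845]
Step 5: x=[4.1459] v=[-4.3855]
Step 6: x=[3.5884] v=[-2.7873]
Step 7: x=[3.4522] v=[-0.6812]
Step 8: x=[3.7620] v=[1.5490]
First v>=0 after going negative at step 8, time=1.6000

Answer: 1.6000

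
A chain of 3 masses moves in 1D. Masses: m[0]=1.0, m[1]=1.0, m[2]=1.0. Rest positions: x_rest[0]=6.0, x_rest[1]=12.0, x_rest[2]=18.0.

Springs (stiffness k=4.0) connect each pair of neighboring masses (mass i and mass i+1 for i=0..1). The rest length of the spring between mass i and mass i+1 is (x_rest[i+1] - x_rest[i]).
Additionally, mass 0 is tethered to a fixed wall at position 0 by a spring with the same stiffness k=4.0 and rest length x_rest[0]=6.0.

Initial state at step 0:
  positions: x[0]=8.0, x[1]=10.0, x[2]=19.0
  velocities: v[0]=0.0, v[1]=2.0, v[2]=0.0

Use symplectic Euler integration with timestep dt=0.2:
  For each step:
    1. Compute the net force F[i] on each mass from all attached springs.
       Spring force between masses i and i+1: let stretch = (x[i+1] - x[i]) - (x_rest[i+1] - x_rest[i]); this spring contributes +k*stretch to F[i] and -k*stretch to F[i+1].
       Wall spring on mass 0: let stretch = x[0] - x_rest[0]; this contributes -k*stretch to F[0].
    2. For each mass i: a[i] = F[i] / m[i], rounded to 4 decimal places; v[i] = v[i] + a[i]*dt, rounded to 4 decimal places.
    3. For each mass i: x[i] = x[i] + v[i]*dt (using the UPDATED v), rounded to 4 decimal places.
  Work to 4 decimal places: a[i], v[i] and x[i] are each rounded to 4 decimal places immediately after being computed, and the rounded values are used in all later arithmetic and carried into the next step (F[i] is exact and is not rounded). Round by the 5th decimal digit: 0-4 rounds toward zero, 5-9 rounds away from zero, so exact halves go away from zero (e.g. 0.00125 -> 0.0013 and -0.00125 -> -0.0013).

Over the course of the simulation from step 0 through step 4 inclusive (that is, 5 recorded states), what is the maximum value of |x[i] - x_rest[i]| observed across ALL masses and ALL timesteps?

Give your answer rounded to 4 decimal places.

Step 0: x=[8.0000 10.0000 19.0000] v=[0.0000 2.0000 0.0000]
Step 1: x=[7.0400 11.5200 18.5200] v=[-4.8000 7.6000 -2.4000]
Step 2: x=[5.6704 13.4432 17.8800] v=[-6.8480 9.6160 -3.2000]
Step 3: x=[4.6372 14.8326 17.4901] v=[-5.1661 6.9472 -1.9494]
Step 4: x=[4.4933 15.0160 17.6350] v=[-0.7195 0.9169 0.7246]
Max displacement = 3.0160

Answer: 3.0160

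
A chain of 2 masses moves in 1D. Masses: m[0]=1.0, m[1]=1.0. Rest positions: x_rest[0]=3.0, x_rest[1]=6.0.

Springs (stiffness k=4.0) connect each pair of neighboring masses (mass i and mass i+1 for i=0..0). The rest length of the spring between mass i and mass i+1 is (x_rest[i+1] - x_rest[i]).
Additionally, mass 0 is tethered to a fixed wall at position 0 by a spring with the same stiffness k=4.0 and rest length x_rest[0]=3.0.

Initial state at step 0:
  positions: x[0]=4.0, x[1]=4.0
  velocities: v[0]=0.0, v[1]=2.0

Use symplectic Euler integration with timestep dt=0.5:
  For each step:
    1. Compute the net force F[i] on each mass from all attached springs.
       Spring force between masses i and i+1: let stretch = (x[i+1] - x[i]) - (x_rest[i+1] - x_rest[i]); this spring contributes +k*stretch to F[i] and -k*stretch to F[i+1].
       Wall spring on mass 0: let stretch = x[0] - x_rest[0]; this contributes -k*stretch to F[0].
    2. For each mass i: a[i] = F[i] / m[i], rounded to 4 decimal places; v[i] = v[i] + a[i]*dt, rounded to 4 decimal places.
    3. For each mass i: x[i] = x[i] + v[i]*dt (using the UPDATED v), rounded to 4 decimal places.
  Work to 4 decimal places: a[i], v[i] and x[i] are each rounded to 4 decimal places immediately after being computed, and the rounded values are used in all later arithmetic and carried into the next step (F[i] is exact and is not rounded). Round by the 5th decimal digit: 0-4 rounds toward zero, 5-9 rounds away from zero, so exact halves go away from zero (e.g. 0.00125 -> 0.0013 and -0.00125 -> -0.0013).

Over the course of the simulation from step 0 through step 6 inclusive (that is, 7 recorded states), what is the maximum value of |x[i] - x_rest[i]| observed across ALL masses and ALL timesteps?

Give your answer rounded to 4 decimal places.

Answer: 4.0000

Derivation:
Step 0: x=[4.0000 4.0000] v=[0.0000 2.0000]
Step 1: x=[0.0000 8.0000] v=[-8.0000 8.0000]
Step 2: x=[4.0000 7.0000] v=[8.0000 -2.0000]
Step 3: x=[7.0000 6.0000] v=[6.0000 -2.0000]
Step 4: x=[2.0000 9.0000] v=[-10.0000 6.0000]
Step 5: x=[2.0000 8.0000] v=[0.0000 -2.0000]
Step 6: x=[6.0000 4.0000] v=[8.0000 -8.0000]
Max displacement = 4.0000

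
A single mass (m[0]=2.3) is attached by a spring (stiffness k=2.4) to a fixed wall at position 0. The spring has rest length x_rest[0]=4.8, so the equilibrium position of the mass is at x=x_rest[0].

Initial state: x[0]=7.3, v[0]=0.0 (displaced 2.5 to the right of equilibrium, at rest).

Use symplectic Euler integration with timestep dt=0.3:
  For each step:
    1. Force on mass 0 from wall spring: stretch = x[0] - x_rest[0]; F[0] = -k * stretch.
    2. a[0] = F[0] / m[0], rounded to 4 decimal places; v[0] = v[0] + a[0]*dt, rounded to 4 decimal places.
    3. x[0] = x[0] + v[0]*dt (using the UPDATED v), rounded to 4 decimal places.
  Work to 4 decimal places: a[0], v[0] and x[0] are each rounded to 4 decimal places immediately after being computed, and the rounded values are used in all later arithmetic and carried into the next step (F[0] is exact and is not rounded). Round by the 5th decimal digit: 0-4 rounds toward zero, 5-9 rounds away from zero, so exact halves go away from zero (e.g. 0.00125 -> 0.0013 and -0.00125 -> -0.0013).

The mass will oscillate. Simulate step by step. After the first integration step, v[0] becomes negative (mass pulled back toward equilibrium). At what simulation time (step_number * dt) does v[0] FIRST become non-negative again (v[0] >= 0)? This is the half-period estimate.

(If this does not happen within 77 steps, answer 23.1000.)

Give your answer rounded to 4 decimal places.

Answer: 3.3000

Derivation:
Step 0: x=[7.3000] v=[0.0000]
Step 1: x=[7.0652] v=[-0.7826]
Step 2: x=[6.6177] v=[-1.4917]
Step 3: x=[5.9995] v=[-2.0607]
Step 4: x=[5.2686] v=[-2.4362]
Step 5: x=[4.4937] v=[-2.5829]
Step 6: x=[3.7476] v=[-2.4870]
Step 7: x=[3.1004] v=[-2.1575]
Step 8: x=[2.6128] v=[-1.6255]
Step 9: x=[2.3306] v=[-0.9408]
Step 10: x=[2.2803] v=[-0.1678]
Step 11: x=[2.4666] v=[0.6210]
First v>=0 after going negative at step 11, time=3.3000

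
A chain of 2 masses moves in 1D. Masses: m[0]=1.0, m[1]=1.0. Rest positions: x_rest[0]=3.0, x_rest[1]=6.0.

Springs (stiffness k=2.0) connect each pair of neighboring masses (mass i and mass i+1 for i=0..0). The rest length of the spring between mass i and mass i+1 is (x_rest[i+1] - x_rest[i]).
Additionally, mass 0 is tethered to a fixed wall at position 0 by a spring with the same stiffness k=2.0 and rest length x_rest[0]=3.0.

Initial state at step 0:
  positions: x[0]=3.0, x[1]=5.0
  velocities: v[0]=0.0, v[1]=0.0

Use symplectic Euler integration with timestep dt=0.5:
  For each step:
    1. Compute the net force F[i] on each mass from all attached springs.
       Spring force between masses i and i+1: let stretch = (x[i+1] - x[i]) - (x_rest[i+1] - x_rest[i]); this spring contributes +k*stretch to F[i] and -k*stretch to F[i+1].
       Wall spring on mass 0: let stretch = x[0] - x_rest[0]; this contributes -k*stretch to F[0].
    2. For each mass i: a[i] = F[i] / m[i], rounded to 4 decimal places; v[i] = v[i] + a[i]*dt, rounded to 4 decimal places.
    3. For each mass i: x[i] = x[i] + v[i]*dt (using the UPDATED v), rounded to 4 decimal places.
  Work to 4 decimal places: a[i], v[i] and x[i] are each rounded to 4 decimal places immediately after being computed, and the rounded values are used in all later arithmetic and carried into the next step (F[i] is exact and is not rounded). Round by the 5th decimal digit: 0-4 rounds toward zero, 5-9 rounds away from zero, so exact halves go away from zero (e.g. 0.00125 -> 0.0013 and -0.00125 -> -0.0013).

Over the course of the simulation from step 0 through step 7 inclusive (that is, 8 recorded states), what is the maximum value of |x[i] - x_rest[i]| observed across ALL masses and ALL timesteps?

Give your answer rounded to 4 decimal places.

Step 0: x=[3.0000 5.0000] v=[0.0000 0.0000]
Step 1: x=[2.5000 5.5000] v=[-1.0000 1.0000]
Step 2: x=[2.2500 6.0000] v=[-0.5000 1.0000]
Step 3: x=[2.7500 6.1250] v=[1.0000 0.2500]
Step 4: x=[3.5625 6.0625] v=[1.6250 -0.1250]
Step 5: x=[3.8438 6.2500] v=[0.5625 0.3750]
Step 6: x=[3.4063 6.7344] v=[-0.8751 0.9688]
Step 7: x=[2.9297 7.0548] v=[-0.9533 0.6407]
Max displacement = 1.0548

Answer: 1.0548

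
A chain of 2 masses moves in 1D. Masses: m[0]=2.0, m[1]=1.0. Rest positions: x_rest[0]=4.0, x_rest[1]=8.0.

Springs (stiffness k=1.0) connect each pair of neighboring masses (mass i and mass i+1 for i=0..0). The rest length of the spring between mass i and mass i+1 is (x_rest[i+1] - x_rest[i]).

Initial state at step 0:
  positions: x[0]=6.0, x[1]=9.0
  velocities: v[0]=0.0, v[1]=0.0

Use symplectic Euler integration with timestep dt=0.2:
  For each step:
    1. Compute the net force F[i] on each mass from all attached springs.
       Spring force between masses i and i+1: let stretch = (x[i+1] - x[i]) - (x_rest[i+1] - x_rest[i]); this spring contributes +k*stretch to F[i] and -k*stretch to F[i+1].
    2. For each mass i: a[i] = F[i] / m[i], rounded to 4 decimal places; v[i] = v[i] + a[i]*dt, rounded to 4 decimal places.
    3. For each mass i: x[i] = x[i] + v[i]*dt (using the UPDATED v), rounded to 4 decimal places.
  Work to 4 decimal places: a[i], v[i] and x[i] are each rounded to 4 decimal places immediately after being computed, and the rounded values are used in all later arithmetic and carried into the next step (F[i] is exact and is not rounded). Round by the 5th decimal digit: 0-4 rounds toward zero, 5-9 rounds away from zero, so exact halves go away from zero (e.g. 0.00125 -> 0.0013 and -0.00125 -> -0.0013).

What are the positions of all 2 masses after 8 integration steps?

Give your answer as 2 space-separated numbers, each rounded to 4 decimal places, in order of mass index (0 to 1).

Step 0: x=[6.0000 9.0000] v=[0.0000 0.0000]
Step 1: x=[5.9800 9.0400] v=[-0.1000 0.2000]
Step 2: x=[5.9412 9.1176] v=[-0.1940 0.3880]
Step 3: x=[5.8859 9.2281] v=[-0.2764 0.5527]
Step 4: x=[5.8175 9.3650] v=[-0.3422 0.6843]
Step 5: x=[5.7400 9.5200] v=[-0.3875 0.7748]
Step 6: x=[5.6581 9.6838] v=[-0.4095 0.8188]
Step 7: x=[5.5767 9.8465] v=[-0.4069 0.8137]
Step 8: x=[5.5007 9.9984] v=[-0.3799 0.7597]

Answer: 5.5007 9.9984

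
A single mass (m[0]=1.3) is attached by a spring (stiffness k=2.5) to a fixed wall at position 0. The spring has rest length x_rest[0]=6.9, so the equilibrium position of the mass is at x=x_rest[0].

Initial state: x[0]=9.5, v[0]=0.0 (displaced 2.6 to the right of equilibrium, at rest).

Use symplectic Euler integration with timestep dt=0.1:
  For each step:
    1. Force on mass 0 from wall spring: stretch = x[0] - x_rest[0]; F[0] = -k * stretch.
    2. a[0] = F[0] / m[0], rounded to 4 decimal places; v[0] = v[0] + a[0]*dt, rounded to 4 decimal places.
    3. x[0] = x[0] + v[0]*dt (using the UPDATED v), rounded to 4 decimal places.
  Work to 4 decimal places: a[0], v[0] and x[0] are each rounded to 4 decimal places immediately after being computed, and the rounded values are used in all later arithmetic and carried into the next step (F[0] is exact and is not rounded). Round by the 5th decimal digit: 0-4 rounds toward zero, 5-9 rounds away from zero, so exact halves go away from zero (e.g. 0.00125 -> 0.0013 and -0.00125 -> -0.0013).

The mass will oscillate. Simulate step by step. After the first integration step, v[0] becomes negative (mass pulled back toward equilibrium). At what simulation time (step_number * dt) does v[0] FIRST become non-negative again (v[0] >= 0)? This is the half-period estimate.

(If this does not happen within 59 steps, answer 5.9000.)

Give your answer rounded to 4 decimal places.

Answer: 2.3000

Derivation:
Step 0: x=[9.5000] v=[0.0000]
Step 1: x=[9.4500] v=[-0.5000]
Step 2: x=[9.3510] v=[-0.9904]
Step 3: x=[9.2048] v=[-1.4618]
Step 4: x=[9.0143] v=[-1.9050]
Step 5: x=[8.7831] v=[-2.3116]
Step 6: x=[8.5157] v=[-2.6737]
Step 7: x=[8.2173] v=[-2.9844]
Step 8: x=[7.8935] v=[-3.2377]
Step 9: x=[7.5506] v=[-3.4288]
Step 10: x=[7.1952] v=[-3.5539]
Step 11: x=[6.8341] v=[-3.6107]
Step 12: x=[6.4743] v=[-3.5980]
Step 13: x=[6.1227] v=[-3.5161]
Step 14: x=[5.7860] v=[-3.3666]
Step 15: x=[5.4708] v=[-3.1524]
Step 16: x=[5.1830] v=[-2.8776]
Step 17: x=[4.9283] v=[-2.5474]
Step 18: x=[4.7115] v=[-2.1682]
Step 19: x=[4.5368] v=[-1.7473]
Step 20: x=[4.4075] v=[-1.2928]
Step 21: x=[4.3262] v=[-0.8135]
Step 22: x=[4.2944] v=[-0.3185]
Step 23: x=[4.3127] v=[0.1826]
First v>=0 after going negative at step 23, time=2.3000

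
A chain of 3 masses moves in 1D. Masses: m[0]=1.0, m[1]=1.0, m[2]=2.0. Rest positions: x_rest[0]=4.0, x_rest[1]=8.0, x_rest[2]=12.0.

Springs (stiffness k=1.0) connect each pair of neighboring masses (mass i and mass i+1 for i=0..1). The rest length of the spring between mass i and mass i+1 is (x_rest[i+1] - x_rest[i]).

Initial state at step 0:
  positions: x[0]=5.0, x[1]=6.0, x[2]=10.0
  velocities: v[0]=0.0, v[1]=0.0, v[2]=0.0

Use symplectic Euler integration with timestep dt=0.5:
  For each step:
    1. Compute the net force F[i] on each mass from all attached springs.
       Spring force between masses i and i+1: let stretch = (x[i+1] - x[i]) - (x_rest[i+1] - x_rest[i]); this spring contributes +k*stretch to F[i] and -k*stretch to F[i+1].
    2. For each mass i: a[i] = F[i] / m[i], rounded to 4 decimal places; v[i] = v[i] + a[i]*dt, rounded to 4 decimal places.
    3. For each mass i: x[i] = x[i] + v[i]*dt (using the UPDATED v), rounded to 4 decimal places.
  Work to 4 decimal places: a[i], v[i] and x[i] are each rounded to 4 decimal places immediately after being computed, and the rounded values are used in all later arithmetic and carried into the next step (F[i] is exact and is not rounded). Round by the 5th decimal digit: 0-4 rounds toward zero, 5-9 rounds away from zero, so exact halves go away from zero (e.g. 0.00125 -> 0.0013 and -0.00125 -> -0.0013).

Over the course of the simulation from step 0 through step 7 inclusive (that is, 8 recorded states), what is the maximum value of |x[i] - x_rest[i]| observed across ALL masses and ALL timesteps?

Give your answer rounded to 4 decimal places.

Answer: 2.9976

Derivation:
Step 0: x=[5.0000 6.0000 10.0000] v=[0.0000 0.0000 0.0000]
Step 1: x=[4.2500 6.7500 10.0000] v=[-1.5000 1.5000 0.0000]
Step 2: x=[3.1250 7.6875 10.0938] v=[-2.2500 1.8750 0.1875]
Step 3: x=[2.1406 8.0860 10.3868] v=[-1.9688 0.7969 0.5860]
Step 4: x=[1.6426 7.5733 10.8922] v=[-0.9961 -1.0254 1.0108]
Step 5: x=[1.6272 6.4077 11.4828] v=[-0.0308 -2.3313 1.1811]
Step 6: x=[1.8070 5.3157 11.9390] v=[0.3595 -2.1840 0.9123]
Step 7: x=[1.8640 5.0024 12.0673] v=[0.1139 -0.6267 0.2565]
Max displacement = 2.9976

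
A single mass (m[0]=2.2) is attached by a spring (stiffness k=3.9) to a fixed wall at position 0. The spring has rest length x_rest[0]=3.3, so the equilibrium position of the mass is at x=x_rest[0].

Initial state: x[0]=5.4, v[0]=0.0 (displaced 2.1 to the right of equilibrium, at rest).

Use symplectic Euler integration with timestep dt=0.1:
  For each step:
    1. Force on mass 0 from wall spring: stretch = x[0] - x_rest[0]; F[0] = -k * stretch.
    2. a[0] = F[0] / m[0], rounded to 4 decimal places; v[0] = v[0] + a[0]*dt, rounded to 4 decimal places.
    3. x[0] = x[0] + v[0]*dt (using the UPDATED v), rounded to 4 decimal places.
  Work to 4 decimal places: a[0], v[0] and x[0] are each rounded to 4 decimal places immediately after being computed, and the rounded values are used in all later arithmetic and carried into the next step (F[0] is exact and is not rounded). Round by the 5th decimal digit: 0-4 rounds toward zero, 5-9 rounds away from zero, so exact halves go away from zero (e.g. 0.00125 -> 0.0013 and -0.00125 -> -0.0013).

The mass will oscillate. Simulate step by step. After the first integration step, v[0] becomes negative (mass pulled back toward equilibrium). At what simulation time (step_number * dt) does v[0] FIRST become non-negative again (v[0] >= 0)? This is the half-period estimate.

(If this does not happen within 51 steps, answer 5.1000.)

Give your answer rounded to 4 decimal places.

Step 0: x=[5.4000] v=[0.0000]
Step 1: x=[5.3628] v=[-0.3723]
Step 2: x=[5.2890] v=[-0.7380]
Step 3: x=[5.1799] v=[-1.0906]
Step 4: x=[5.0375] v=[-1.4239]
Step 5: x=[4.8643] v=[-1.7319]
Step 6: x=[4.6634] v=[-2.0092]
Step 7: x=[4.4383] v=[-2.2509]
Step 8: x=[4.1930] v=[-2.4527]
Step 9: x=[3.9319] v=[-2.6110]
Step 10: x=[3.6596] v=[-2.7230]
Step 11: x=[3.3809] v=[-2.7868]
Step 12: x=[3.1008] v=[-2.8011]
Step 13: x=[2.8242] v=[-2.7658]
Step 14: x=[2.5561] v=[-2.6815]
Step 15: x=[2.3011] v=[-2.5496]
Step 16: x=[2.0639] v=[-2.3725]
Step 17: x=[1.8486] v=[-2.1534]
Step 18: x=[1.6590] v=[-1.8961]
Step 19: x=[1.4985] v=[-1.6052]
Step 20: x=[1.3699] v=[-1.2858]
Step 21: x=[1.2755] v=[-0.9437]
Step 22: x=[1.2170] v=[-0.5848]
Step 23: x=[1.1955] v=[-0.2155]
Step 24: x=[1.2113] v=[0.1576]
First v>=0 after going negative at step 24, time=2.4000

Answer: 2.4000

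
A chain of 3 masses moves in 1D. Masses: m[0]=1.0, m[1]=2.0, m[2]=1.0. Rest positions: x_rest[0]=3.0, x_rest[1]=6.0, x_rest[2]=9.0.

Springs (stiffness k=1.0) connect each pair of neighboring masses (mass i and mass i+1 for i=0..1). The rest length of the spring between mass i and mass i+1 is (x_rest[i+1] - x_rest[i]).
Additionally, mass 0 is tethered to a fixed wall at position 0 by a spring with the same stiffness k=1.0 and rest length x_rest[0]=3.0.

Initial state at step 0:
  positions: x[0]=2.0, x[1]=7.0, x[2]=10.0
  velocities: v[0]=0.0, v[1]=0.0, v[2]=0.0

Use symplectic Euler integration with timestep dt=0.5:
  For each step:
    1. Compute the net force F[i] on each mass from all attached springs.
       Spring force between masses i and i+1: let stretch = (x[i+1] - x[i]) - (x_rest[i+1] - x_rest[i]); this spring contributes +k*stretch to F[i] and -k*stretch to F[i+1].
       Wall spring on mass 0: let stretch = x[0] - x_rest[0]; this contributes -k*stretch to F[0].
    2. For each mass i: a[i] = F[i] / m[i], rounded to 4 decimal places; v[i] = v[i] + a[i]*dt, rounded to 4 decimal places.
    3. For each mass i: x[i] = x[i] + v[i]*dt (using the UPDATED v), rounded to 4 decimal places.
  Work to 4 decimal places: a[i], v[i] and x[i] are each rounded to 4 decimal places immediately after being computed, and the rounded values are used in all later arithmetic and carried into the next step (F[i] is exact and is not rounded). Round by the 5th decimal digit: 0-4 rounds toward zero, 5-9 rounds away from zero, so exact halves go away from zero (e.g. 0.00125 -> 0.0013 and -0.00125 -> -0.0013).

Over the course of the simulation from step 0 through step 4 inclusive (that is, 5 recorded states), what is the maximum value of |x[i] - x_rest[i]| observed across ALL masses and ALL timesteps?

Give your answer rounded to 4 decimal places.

Step 0: x=[2.0000 7.0000 10.0000] v=[0.0000 0.0000 0.0000]
Step 1: x=[2.7500 6.7500 10.0000] v=[1.5000 -0.5000 0.0000]
Step 2: x=[3.8125 6.4063 9.9375] v=[2.1250 -0.6875 -0.1250]
Step 3: x=[4.5704 6.1797 9.7422] v=[1.5157 -0.4532 -0.3906]
Step 4: x=[4.5880 6.1973 9.4063] v=[0.0352 0.0351 -0.6719]
Max displacement = 1.5880

Answer: 1.5880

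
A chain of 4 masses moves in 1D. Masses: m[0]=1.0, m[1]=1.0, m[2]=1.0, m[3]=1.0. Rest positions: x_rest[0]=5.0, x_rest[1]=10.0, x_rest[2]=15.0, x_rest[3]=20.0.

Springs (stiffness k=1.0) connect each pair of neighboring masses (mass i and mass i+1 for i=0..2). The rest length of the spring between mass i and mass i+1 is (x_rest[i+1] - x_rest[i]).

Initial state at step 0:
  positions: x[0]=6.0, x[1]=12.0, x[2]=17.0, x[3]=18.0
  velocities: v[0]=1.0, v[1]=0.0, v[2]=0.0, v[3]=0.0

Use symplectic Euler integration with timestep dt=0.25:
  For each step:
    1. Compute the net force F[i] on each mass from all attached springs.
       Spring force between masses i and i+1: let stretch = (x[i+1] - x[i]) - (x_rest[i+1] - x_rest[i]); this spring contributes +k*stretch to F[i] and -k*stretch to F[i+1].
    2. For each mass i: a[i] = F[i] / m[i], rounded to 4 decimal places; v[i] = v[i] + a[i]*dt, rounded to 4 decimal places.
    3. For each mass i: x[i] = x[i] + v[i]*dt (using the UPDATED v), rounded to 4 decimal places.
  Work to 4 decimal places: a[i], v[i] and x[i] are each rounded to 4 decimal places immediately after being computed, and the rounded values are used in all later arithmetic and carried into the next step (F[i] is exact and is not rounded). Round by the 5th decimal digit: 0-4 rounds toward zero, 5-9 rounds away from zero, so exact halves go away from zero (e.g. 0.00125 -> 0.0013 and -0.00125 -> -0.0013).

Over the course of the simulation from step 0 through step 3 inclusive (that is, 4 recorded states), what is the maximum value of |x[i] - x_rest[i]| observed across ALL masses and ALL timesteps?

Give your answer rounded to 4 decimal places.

Answer: 2.0257

Derivation:
Step 0: x=[6.0000 12.0000 17.0000 18.0000] v=[1.0000 0.0000 0.0000 0.0000]
Step 1: x=[6.3125 11.9375 16.7500 18.2500] v=[1.2500 -0.2500 -1.0000 1.0000]
Step 2: x=[6.6641 11.8242 16.2930 18.7188] v=[1.4063 -0.4531 -1.8281 1.8750]
Step 3: x=[7.0257 11.6677 15.7083 19.3485] v=[1.4463 -0.6259 -2.3389 2.5186]
Max displacement = 2.0257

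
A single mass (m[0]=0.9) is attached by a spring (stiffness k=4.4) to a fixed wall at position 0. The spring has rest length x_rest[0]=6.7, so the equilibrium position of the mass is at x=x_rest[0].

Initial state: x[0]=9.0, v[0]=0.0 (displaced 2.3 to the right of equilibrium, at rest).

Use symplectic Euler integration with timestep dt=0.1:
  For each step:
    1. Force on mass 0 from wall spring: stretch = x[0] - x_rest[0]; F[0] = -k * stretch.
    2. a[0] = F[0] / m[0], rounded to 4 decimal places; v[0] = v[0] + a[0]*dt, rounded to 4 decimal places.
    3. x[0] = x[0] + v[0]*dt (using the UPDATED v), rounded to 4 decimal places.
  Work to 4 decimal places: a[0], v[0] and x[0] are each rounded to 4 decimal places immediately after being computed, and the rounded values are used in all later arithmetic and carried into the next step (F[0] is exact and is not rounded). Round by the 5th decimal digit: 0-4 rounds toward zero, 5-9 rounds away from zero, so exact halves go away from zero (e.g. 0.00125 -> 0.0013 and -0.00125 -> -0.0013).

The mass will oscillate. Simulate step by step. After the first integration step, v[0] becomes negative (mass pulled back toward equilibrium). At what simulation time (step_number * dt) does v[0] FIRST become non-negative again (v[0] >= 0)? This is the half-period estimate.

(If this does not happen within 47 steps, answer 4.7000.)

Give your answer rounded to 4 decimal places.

Answer: 1.5000

Derivation:
Step 0: x=[9.0000] v=[0.0000]
Step 1: x=[8.8876] v=[-1.1244]
Step 2: x=[8.6682] v=[-2.1939]
Step 3: x=[8.3526] v=[-3.1561]
Step 4: x=[7.9562] v=[-3.9640]
Step 5: x=[7.4984] v=[-4.5781]
Step 6: x=[7.0016] v=[-4.9684]
Step 7: x=[6.4900] v=[-5.1159]
Step 8: x=[5.9887] v=[-5.0132]
Step 9: x=[5.5222] v=[-4.6655]
Step 10: x=[5.1132] v=[-4.0897]
Step 11: x=[4.7818] v=[-3.3139]
Step 12: x=[4.5442] v=[-2.3761]
Step 13: x=[4.4120] v=[-1.3222]
Step 14: x=[4.3916] v=[-0.2036]
Step 15: x=[4.4841] v=[0.9250]
First v>=0 after going negative at step 15, time=1.5000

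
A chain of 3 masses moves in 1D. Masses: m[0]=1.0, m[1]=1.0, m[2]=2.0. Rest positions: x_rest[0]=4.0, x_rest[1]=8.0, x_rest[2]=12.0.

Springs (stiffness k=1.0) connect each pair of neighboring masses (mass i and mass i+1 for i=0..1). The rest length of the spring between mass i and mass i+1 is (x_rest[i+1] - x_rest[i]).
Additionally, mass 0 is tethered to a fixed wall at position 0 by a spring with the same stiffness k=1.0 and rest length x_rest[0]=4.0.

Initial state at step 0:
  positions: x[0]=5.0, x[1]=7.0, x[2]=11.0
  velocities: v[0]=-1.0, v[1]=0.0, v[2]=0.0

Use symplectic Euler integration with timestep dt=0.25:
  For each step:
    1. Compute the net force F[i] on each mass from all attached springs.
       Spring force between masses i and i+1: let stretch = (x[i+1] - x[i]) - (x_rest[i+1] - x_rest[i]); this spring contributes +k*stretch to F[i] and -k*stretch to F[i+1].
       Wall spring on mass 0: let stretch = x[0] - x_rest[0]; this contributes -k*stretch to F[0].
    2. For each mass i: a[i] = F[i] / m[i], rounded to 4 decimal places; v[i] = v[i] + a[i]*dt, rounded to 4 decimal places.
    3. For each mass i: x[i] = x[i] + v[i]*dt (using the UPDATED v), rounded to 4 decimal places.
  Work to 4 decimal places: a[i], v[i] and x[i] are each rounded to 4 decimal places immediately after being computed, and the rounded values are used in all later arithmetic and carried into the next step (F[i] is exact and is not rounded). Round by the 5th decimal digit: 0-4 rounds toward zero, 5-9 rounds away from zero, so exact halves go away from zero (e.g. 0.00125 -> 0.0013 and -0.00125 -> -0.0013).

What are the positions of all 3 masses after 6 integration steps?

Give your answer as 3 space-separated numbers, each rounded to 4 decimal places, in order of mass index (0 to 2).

Answer: 2.1731 7.7787 11.1775

Derivation:
Step 0: x=[5.0000 7.0000 11.0000] v=[-1.0000 0.0000 0.0000]
Step 1: x=[4.5625 7.1250 11.0000] v=[-1.7500 0.5000 0.0000]
Step 2: x=[4.0000 7.3320 11.0039] v=[-2.2500 0.8281 0.0156]
Step 3: x=[3.3958 7.5603 11.0181] v=[-2.4170 0.9131 0.0566]
Step 4: x=[2.8396 7.7444 11.0492] v=[-2.2248 0.7364 0.1244]
Step 5: x=[2.4125 7.8285 11.1020] v=[-1.7085 0.3364 0.2113]
Step 6: x=[2.1731 7.7787 11.1775] v=[-0.9576 -0.1992 0.3021]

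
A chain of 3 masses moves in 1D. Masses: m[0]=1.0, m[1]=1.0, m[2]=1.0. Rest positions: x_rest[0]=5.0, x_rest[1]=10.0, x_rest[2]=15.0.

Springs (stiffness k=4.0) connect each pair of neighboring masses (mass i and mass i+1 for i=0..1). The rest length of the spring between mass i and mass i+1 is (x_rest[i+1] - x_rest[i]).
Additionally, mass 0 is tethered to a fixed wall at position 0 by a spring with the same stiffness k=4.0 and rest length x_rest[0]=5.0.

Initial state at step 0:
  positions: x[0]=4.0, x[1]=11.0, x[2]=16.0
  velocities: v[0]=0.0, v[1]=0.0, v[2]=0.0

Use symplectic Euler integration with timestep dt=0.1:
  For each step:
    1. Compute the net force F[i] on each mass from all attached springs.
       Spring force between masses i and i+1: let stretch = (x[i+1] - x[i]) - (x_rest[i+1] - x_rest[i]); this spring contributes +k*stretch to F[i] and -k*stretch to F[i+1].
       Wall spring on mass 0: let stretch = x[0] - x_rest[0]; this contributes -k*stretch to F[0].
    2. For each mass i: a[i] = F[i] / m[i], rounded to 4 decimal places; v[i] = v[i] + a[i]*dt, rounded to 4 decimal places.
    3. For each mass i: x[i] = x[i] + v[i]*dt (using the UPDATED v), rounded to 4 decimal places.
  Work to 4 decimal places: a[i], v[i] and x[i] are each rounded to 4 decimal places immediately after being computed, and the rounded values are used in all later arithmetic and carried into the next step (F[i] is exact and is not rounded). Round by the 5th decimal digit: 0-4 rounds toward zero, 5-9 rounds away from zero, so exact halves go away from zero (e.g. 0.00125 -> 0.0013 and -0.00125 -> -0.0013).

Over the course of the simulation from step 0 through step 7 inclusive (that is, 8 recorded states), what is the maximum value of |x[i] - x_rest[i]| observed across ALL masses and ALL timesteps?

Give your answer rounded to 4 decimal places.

Step 0: x=[4.0000 11.0000 16.0000] v=[0.0000 0.0000 0.0000]
Step 1: x=[4.1200 10.9200 16.0000] v=[1.2000 -0.8000 0.0000]
Step 2: x=[4.3472 10.7712 15.9968] v=[2.2720 -1.4880 -0.0320]
Step 3: x=[4.6575 10.5745 15.9846] v=[3.1027 -1.9674 -0.1222]
Step 4: x=[5.0182 10.3575 15.9560] v=[3.6065 -2.1702 -0.2862]
Step 5: x=[5.3917 10.1509 15.9034] v=[3.7349 -2.0665 -0.5256]
Step 6: x=[5.7399 9.9840 15.8207] v=[3.4819 -1.6692 -0.8266]
Step 7: x=[6.0283 9.8808 15.7046] v=[2.8836 -1.0322 -1.1613]
Max displacement = 1.0283

Answer: 1.0283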